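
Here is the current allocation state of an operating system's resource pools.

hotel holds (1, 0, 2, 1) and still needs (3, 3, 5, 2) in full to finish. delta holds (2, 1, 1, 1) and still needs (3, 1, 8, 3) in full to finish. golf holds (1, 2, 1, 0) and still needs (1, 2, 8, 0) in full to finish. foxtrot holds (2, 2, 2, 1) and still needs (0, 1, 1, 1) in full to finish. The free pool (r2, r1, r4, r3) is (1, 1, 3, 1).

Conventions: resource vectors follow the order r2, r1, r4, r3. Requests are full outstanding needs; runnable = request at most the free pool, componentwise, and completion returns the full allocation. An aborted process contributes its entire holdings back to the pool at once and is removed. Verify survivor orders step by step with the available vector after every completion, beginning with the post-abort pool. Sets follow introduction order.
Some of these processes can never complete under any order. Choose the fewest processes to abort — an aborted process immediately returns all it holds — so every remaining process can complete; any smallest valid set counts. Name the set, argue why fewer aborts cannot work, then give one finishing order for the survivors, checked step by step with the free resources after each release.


Minimum abort set: delta.
Key observation: the returned (2, 1, 1, 1) from delta is what brings golf — unrunnable before, under any order — into play at step 3.
Why nothing smaller works: aborting no one leaves the state deadlocked as given.
One survivor order: foxtrot, hotel, golf. Check, step by step (post-abort pool first):
  pool = (3, 2, 4, 2)
  run foxtrot (needs (0, 1, 1, 1), free (3, 2, 4, 2)); after release of (2, 2, 2, 1) the pool is (5, 4, 6, 3)
  run hotel (needs (3, 3, 5, 2), free (5, 4, 6, 3)); after release of (1, 0, 2, 1) the pool is (6, 4, 8, 4)
  run golf (needs (1, 2, 8, 0), free (6, 4, 8, 4)); after release of (1, 2, 1, 0) the pool is (7, 6, 9, 4)


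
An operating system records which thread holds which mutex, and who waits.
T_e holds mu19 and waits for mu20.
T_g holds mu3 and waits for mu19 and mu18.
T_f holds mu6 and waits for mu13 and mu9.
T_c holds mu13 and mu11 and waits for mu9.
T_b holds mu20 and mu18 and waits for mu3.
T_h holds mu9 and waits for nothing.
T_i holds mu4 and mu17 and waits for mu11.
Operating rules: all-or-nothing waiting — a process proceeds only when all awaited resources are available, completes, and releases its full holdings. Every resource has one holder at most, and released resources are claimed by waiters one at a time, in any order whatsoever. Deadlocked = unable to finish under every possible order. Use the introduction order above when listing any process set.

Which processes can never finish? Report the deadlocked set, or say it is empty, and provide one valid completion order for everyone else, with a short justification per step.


Deadlocked set: T_e, T_g and T_b.
Key observation: the cycle T_e -> T_b -> T_g -> T_e can never break — each member waits on the next; no other process is dragged down with it.
A valid finishing order for the others: T_h, T_c, T_i, T_f.
Step-by-step check:
  run T_h (it waits on nothing); releases mu9
  run T_c (all its waits — mu9 — are resolved); releases mu13 and mu11
  run T_i (all its waits — mu11 — are resolved); releases mu4 and mu17
  run T_f (all its waits — mu13 and mu9 — are resolved); releases mu6


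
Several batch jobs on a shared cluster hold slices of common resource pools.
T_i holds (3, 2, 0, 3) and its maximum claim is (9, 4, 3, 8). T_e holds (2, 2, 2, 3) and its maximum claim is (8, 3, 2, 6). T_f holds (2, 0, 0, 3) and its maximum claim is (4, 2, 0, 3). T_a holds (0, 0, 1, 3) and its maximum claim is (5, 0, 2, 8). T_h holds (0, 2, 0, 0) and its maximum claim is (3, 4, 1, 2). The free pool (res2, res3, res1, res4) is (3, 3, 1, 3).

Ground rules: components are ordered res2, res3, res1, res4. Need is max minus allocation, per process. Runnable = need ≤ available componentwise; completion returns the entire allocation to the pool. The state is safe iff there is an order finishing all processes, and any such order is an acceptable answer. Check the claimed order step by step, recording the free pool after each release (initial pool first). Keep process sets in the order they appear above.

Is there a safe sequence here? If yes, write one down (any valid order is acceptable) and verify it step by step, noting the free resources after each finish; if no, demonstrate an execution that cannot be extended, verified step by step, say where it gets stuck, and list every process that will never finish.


UNSAFE.
Key observation: after T_f, T_a, T_h complete, (5, 5, 2, 9) is the best the pool ever gets, yet each leftover process wants more res2.
A maximal execution: T_f, T_a, T_h — then nothing else fits. Walking it through:
  pool = (3, 3, 1, 3)
  run T_f (needs (2, 2, 0, 0), free (3, 3, 1, 3)); after release of (2, 0, 0, 3) the pool is (5, 3, 1, 6)
  run T_a (needs (5, 0, 1, 5), free (5, 3, 1, 6)); after release of (0, 0, 1, 3) the pool is (5, 3, 2, 9)
  run T_h (needs (3, 2, 1, 2), free (5, 3, 2, 9)); after release of (0, 2, 0, 0) the pool is (5, 5, 2, 9)
  blocked: T_i wants (6, 2, 3, 5), pool (5, 5, 2, 9) — not enough res2 and res1
  blocked: T_e wants (6, 1, 0, 3), pool (5, 5, 2, 9) — not enough res2
Processes that can never finish: T_i and T_e.


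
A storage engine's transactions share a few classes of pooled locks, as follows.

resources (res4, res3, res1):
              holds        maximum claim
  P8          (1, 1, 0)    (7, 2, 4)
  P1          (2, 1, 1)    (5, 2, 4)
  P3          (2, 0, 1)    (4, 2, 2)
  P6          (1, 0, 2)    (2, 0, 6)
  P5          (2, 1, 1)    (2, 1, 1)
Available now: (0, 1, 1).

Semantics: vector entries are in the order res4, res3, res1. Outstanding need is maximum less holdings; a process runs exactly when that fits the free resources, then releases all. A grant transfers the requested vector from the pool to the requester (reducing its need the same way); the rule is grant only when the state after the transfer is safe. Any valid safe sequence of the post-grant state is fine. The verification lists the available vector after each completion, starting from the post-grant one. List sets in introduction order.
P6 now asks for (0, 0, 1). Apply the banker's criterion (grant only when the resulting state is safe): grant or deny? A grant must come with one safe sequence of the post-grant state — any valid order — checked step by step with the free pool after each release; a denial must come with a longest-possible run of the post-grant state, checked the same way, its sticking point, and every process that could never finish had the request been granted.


DENY. Granting would leave the state unsafe.
Key observation: the wall is res1: completing P5, P3 brings the pool only to (4, 2, 2), and all the rest need more.
After a pretend grant, a maximal execution: P5, P3 — then nothing else fits. Step-by-step check:
  pool = (0, 1, 0)
  P5: need (0, 0, 0) fits (0, 1, 0); releases (2, 1, 1), pool now (2, 2, 1)
  P3: need (2, 2, 1) fits (2, 2, 1); releases (2, 0, 1), pool now (4, 2, 2)
  P8 still needs (6, 1, 4) but only (4, 2, 2) is free — short on res4 and res1
  P1 still needs (3, 1, 3) but only (4, 2, 2) is free — short on res1
  P6 still needs (1, 0, 3) but only (4, 2, 2) is free — short on res1
Post-grant, the permanently blocked set is P8, P1 and P6.


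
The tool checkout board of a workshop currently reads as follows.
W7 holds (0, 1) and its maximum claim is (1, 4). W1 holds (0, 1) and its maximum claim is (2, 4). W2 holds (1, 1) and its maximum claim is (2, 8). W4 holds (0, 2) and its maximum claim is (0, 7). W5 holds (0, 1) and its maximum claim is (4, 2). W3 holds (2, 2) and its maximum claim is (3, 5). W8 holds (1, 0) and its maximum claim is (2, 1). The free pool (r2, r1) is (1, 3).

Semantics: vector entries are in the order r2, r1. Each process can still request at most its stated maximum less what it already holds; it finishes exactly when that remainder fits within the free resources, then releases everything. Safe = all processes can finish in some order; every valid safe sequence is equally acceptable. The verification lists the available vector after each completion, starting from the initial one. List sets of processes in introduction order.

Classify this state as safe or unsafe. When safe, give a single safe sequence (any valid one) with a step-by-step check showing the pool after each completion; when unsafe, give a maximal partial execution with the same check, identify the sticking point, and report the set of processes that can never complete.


SAFE — a valid safe sequence is W3, W4, W8, W7, W2, W5, W1.
Key observation: the first exact fit in this order is W3 — it needs (1, 3) with (1, 3) free, meeting a requested resource to the last unit.
Step-by-step check:
  pool = (1, 3)
  run W3 (needs (1, 3), free (1, 3)); after release of (2, 2) the pool is (3, 5)
  run W4 (needs (0, 5), free (3, 5)); after release of (0, 2) the pool is (3, 7)
  run W8 (needs (1, 1), free (3, 7)); after release of (1, 0) the pool is (4, 7)
  run W7 (needs (1, 3), free (4, 7)); after release of (0, 1) the pool is (4, 8)
  run W2 (needs (1, 7), free (4, 8)); after release of (1, 1) the pool is (5, 9)
  run W5 (needs (4, 1), free (5, 9)); after release of (0, 1) the pool is (5, 10)
  run W1 (needs (2, 3), free (5, 10)); after release of (0, 1) the pool is (5, 11)


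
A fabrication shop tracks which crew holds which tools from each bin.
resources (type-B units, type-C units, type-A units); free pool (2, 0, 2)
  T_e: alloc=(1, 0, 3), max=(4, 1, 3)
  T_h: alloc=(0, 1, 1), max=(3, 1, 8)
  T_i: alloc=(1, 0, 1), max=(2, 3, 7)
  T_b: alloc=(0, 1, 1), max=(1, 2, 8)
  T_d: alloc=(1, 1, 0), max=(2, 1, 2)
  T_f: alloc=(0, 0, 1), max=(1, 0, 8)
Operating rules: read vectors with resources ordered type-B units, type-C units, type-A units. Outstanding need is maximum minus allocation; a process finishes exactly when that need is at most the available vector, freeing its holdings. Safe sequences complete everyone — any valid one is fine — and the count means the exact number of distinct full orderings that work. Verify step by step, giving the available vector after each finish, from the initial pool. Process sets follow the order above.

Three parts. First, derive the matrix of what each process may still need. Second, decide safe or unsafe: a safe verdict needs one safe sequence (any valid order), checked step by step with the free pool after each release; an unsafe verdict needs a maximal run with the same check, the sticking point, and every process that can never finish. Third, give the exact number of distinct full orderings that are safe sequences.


(1) Remaining need (order type-B units, type-C units, type-A units):
  T_e: (3, 1, 0)
  T_h: (3, 0, 7)
  T_i: (1, 3, 6)
  T_b: (1, 1, 7)
  T_d: (1, 0, 2)
  T_f: (1, 0, 7)
(2) UNSAFE.
Key observation: even finishing T_d, T_e leaves just (4, 1, 5) free — too little type-A units for any of the remaining processes.
The run T_d, T_e cannot be extended any further. Walking it through:
  pool = (2, 0, 2)
  run T_d (needs (1, 0, 2), free (2, 0, 2)); after release of (1, 1, 0) the pool is (3, 1, 2)
  run T_e (needs (3, 1, 0), free (3, 1, 2)); after release of (1, 0, 3) the pool is (4, 1, 5)
  blocked: T_h wants (3, 0, 7), pool (4, 1, 5) — not enough type-A units
  blocked: T_i wants (1, 3, 6), pool (4, 1, 5) — not enough type-C units and type-A units
  blocked: T_b wants (1, 1, 7), pool (4, 1, 5) — not enough type-A units
  blocked: T_f wants (1, 0, 7), pool (4, 1, 5) — not enough type-A units
Never able to finish: T_h, T_i, T_b and T_f.
(3) Exactly 0 of the possible complete orderings are safe sequences.


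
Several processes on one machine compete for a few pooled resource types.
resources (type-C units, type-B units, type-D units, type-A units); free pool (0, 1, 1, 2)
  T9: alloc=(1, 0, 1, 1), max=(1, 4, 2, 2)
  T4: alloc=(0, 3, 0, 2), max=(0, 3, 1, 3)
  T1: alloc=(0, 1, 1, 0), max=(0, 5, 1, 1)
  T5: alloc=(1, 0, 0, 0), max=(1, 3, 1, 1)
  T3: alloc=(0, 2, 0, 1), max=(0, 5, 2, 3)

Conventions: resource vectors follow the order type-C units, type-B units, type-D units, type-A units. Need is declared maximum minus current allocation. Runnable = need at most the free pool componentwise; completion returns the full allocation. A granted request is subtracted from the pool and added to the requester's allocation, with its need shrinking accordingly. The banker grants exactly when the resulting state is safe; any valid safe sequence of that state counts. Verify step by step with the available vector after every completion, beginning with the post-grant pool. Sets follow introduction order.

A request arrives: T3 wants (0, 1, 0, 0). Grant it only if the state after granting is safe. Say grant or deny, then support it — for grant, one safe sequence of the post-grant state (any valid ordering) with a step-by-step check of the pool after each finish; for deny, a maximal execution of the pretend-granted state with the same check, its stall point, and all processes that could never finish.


DENY — the pretend-granted state is unsafe.
Key observation: after T4, T5 the pool peaks at (1, 3, 1, 4), and each blocked process is short somewhere: T9 on type-B units; T1 on type-B units; T3 on type-D units.
Pretend the grant happened; the run T4, T5 goes as far as possible. Step-by-step check:
  pool = (0, 0, 1, 2)
  T4 needs (0, 0, 1, 1) <= (0, 0, 1, 2) -> finishes; pool += (0, 3, 0, 2) = (0, 3, 1, 4)
  T5 needs (0, 3, 1, 1) <= (0, 3, 1, 4) -> finishes; pool += (1, 0, 0, 0) = (1, 3, 1, 4)
  T9 still needs (0, 4, 1, 1) but only (1, 3, 1, 4) is free — short on type-B units
  T1 still needs (0, 4, 0, 1) but only (1, 3, 1, 4) is free — short on type-B units
  T3 still needs (0, 2, 2, 2) but only (1, 3, 1, 4) is free — short on type-D units
Post-grant, the permanently blocked set is T9, T1 and T3.


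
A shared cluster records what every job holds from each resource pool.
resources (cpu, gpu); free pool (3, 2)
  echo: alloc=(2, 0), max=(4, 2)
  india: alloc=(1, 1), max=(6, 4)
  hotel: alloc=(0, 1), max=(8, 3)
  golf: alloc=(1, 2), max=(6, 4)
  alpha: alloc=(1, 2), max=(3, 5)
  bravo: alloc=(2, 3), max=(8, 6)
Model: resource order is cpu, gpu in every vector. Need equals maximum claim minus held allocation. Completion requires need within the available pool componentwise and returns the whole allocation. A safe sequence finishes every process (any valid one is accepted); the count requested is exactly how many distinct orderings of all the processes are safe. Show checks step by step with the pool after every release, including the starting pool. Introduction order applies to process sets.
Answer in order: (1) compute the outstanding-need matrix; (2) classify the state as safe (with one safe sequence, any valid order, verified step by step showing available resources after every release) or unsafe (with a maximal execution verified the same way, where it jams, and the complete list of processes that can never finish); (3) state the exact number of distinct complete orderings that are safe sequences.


(1) Outstanding need per process (order cpu, gpu):
  echo: (2, 2)
  india: (5, 3)
  hotel: (8, 2)
  golf: (5, 2)
  alpha: (2, 3)
  bravo: (6, 3)
(2) The state is SAFE; one workable sequence: echo, golf, india, alpha, bravo, hotel.
Key observation: reading the order forward, echo is the first process whose need (2, 2) meets the free pool (3, 2) exactly on a resource it requests.
Step-by-step check:
  pool = (3, 2)
  run echo (needs (2, 2), free (3, 2)); after release of (2, 0) the pool is (5, 2)
  run golf (needs (5, 2), free (5, 2)); after release of (1, 2) the pool is (6, 4)
  run india (needs (5, 3), free (6, 4)); after release of (1, 1) the pool is (7, 5)
  run alpha (needs (2, 3), free (7, 5)); after release of (1, 2) the pool is (8, 7)
  run bravo (needs (6, 3), free (8, 7)); after release of (2, 3) the pool is (10, 10)
  run hotel (needs (8, 2), free (10, 10)); after release of (0, 1) the pool is (10, 11)
(3) The exact count: 14 of the possible complete orderings are safe sequences.


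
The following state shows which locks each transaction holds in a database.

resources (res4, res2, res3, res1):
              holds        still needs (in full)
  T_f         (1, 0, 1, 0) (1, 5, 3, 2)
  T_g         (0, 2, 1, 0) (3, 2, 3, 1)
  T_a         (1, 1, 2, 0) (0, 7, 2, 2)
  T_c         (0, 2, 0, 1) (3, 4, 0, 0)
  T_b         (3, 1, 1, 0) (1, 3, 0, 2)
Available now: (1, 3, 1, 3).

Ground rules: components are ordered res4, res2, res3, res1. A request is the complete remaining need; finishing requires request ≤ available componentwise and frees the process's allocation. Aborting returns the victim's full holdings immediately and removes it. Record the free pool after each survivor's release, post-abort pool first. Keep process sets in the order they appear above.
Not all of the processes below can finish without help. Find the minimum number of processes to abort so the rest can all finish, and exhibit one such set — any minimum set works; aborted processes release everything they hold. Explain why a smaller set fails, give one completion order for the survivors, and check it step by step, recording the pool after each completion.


Abort T_g.
Key observation: no ordering could ever have run T_a before the abort of T_g; with (0, 2, 1, 0) back in the pool it fits at step 3.
Why nothing smaller works: aborting no one leaves the state deadlocked as given.
One survivor order: T_b, T_c, T_a, T_f. Step-by-step check (post-abort pool first):
  pool = (1, 5, 2, 3)
  T_b: need (1, 3, 0, 2) fits (1, 5, 2, 3); releases (3, 1, 1, 0), pool now (4, 6, 3, 3)
  T_c: need (3, 4, 0, 0) fits (4, 6, 3, 3); releases (0, 2, 0, 1), pool now (4, 8, 3, 4)
  T_a: need (0, 7, 2, 2) fits (4, 8, 3, 4); releases (1, 1, 2, 0), pool now (5, 9, 5, 4)
  T_f: need (1, 5, 3, 2) fits (5, 9, 5, 4); releases (1, 0, 1, 0), pool now (6, 9, 6, 4)


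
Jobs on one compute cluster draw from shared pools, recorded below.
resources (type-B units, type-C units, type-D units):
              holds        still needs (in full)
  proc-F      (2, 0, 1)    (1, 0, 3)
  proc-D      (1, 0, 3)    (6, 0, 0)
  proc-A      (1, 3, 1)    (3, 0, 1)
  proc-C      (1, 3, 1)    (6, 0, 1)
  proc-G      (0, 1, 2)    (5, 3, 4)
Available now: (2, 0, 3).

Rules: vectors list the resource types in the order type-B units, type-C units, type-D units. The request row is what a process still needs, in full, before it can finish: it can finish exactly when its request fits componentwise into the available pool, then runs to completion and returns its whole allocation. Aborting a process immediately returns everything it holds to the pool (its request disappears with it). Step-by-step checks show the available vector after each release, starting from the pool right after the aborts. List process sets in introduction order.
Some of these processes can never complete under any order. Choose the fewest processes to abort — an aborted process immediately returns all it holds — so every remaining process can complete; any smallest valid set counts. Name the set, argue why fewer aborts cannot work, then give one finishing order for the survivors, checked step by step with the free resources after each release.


Minimum abort set: proc-D.
Key observation: the deadlocked proc-C becomes finishable only because proc-D released (1, 0, 3); it completes at step 3 below.
No smaller set exists: with zero aborts the deadlock remains.
Survivors finish in the order: proc-A, proc-F, proc-C, proc-G. Check, step by step (pool after the aborts first):
  pool = (3, 0, 6)
  proc-A: need (3, 0, 1) fits (3, 0, 6); releases (1, 3, 1), pool now (4, 3, 7)
  proc-F: need (1, 0, 3) fits (4, 3, 7); releases (2, 0, 1), pool now (6, 3, 8)
  proc-C: need (6, 0, 1) fits (6, 3, 8); releases (1, 3, 1), pool now (7, 6, 9)
  proc-G: need (5, 3, 4) fits (7, 6, 9); releases (0, 1, 2), pool now (7, 7, 11)


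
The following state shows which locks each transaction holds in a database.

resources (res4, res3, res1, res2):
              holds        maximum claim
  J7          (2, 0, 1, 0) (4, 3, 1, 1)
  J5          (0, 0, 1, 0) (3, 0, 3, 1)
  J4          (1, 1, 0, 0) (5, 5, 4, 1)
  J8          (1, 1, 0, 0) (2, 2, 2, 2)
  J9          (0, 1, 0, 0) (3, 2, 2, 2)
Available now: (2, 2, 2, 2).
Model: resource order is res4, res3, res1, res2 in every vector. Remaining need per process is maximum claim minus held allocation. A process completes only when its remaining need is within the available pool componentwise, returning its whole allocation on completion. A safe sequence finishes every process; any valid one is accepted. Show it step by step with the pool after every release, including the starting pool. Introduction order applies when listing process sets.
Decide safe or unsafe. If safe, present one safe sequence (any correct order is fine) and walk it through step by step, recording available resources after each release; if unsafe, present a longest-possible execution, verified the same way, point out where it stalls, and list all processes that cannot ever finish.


SAFE. One safe sequence: J8, J7, J5, J9, J4.
Key observation: the order's first zero-slack moment is J8 ((1, 1, 2, 2) needed, (2, 2, 2, 2) free — a requested resource with nothing to spare).
Verifying each step:
  pool = (2, 2, 2, 2)
  J8: need (1, 1, 2, 2) fits (2, 2, 2, 2); releases (1, 1, 0, 0), pool now (3, 3, 2, 2)
  J7: need (2, 3, 0, 1) fits (3, 3, 2, 2); releases (2, 0, 1, 0), pool now (5, 3, 3, 2)
  J5: need (3, 0, 2, 1) fits (5, 3, 3, 2); releases (0, 0, 1, 0), pool now (5, 3, 4, 2)
  J9: need (3, 1, 2, 2) fits (5, 3, 4, 2); releases (0, 1, 0, 0), pool now (5, 4, 4, 2)
  J4: need (4, 4, 4, 1) fits (5, 4, 4, 2); releases (1, 1, 0, 0), pool now (6, 5, 4, 2)


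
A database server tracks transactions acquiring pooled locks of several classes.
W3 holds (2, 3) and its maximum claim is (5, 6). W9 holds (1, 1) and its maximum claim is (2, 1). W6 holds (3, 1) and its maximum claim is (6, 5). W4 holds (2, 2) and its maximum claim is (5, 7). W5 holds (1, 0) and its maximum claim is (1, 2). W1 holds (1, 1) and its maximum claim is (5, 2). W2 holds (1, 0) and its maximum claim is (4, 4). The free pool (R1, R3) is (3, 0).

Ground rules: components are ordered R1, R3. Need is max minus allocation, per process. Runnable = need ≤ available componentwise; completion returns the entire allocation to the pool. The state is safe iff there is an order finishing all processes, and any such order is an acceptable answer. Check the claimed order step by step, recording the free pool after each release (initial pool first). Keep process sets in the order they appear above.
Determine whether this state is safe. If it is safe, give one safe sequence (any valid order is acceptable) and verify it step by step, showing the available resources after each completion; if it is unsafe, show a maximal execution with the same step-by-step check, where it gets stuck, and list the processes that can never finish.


The state is UNSAFE.
Key observation: no order helps: past W9, W1, W5, the free pool tops out at (6, 2), below what each blocked process needs in R3.
A maximal execution: W9, W1, W5 — then nothing else fits. Step-by-step check:
  pool = (3, 0)
  run W9 (needs (1, 0), free (3, 0)); after release of (1, 1) the pool is (4, 1)
  run W1 (needs (4, 1), free (4, 1)); after release of (1, 1) the pool is (5, 2)
  run W5 (needs (0, 2), free (5, 2)); after release of (1, 0) the pool is (6, 2)
  blocked: W3 wants (3, 3), pool (6, 2) — not enough R3
  blocked: W6 wants (3, 4), pool (6, 2) — not enough R3
  blocked: W4 wants (3, 5), pool (6, 2) — not enough R3
  blocked: W2 wants (3, 4), pool (6, 2) — not enough R3
Never able to finish: W3, W6, W4 and W2.


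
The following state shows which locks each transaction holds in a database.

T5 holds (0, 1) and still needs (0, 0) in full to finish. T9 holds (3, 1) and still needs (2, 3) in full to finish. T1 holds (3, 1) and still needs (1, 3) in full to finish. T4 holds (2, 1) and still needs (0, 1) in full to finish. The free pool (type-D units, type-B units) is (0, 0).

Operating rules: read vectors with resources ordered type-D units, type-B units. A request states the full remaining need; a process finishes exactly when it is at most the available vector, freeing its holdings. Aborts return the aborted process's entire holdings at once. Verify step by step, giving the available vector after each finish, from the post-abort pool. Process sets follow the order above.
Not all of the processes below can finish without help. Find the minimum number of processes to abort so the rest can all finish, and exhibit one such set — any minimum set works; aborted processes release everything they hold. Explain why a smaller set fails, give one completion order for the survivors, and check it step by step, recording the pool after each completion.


Minimum abort set: T1.
Key observation: T9 was stuck for good until T1 gave back (3, 1); in the order shown it finishes at step 3.
No smaller set exists: with zero aborts the deadlock remains.
Survivors finish in the order: T5, T4, T9. Verifying each step (pool after the aborts first):
  pool = (3, 1)
  T5 needs (0, 0) <= (3, 1) -> finishes; pool += (0, 1) = (3, 2)
  T4 needs (0, 1) <= (3, 2) -> finishes; pool += (2, 1) = (5, 3)
  T9 needs (2, 3) <= (5, 3) -> finishes; pool += (3, 1) = (8, 4)


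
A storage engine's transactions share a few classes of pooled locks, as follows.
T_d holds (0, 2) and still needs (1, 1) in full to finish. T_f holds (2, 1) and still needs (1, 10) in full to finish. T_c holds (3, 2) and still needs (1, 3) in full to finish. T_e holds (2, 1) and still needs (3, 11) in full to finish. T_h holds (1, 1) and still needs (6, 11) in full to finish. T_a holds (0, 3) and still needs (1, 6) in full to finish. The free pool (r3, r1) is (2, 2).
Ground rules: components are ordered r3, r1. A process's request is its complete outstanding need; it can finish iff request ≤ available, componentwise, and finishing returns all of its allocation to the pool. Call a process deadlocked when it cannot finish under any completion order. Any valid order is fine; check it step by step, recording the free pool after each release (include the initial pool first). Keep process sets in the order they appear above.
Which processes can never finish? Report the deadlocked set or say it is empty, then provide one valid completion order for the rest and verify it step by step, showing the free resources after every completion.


The deadlocked set is T_f, T_e and T_h.
Key observation: the pool after T_d, T_c, T_a is (5, 9); every surviving request exceeds it in r1, so progress ends there.
One completion order for the rest: T_d, T_c, T_a. Walking it through:
  pool = (2, 2)
  run T_d (needs (1, 1), free (2, 2)); after release of (0, 2) the pool is (2, 4)
  run T_c (needs (1, 3), free (2, 4)); after release of (3, 2) the pool is (5, 6)
  run T_a (needs (1, 6), free (5, 6)); after release of (0, 3) the pool is (5, 9)
The stuck group stays short no matter what:
  T_f still needs (1, 10) but only (5, 9) is free — short on r1
  T_e still needs (3, 11) but only (5, 9) is free — short on r1
  T_h still needs (6, 11) but only (5, 9) is free — short on r3 and r1


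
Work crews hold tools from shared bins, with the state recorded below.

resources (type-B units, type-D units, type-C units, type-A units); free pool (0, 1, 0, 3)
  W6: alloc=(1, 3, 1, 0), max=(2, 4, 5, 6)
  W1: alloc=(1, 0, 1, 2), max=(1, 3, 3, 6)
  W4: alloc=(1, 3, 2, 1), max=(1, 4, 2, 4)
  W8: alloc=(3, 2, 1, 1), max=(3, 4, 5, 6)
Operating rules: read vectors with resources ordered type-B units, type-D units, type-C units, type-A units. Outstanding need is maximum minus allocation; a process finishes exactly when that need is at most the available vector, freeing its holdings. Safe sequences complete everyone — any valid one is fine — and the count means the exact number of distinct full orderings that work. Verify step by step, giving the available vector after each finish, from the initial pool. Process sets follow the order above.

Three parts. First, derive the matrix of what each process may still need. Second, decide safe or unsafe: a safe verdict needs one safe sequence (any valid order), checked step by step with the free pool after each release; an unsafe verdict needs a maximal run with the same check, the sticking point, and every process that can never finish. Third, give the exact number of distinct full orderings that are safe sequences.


(1) Remaining need (order type-B units, type-D units, type-C units, type-A units):
  W6: (1, 1, 4, 6)
  W1: (0, 3, 2, 4)
  W4: (0, 1, 0, 3)
  W8: (0, 2, 4, 5)
(2) UNSAFE.
Key observation: W4, W1 can finish, but then (2, 4, 3, 6) is all there is, and the blocked group's type-C units demands exceed it.
The run W4, W1 cannot be extended any further. Step-by-step check:
  pool = (0, 1, 0, 3)
  W4 needs (0, 1, 0, 3) <= (0, 1, 0, 3) -> finishes; pool += (1, 3, 2, 1) = (1, 4, 2, 4)
  W1 needs (0, 3, 2, 4) <= (1, 4, 2, 4) -> finishes; pool += (1, 0, 1, 2) = (2, 4, 3, 6)
  W6 still needs (1, 1, 4, 6) but only (2, 4, 3, 6) is free — short on type-C units
  W8 still needs (0, 2, 4, 5) but only (2, 4, 3, 6) is free — short on type-C units
Permanently blocked: W6 and W8.
(3) Precisely 0 of the possible complete orderings are safe sequences.


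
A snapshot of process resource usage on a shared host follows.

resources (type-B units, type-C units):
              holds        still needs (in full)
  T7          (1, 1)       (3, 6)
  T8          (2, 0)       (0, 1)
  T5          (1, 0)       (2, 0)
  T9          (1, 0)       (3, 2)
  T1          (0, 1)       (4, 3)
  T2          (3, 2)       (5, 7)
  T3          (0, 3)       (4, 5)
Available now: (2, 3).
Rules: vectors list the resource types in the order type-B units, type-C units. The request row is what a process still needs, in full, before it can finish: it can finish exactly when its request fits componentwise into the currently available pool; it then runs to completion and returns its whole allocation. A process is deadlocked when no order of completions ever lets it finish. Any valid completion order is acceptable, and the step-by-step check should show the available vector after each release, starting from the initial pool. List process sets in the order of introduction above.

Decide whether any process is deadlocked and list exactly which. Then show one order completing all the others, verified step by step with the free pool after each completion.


Deadlocked set: T7, T2 and T3.
Key observation: type-C units is the bottleneck — with T5, T8, T9, T1 done the pool holds (6, 4), short of every remaining need.
A valid finishing order for the others: T5, T8, T9, T1. Verifying each step:
  pool = (2, 3)
  run T5 (needs (2, 0), free (2, 3)); after release of (1, 0) the pool is (3, 3)
  run T8 (needs (0, 1), free (3, 3)); after release of (2, 0) the pool is (5, 3)
  run T9 (needs (3, 2), free (5, 3)); after release of (1, 0) the pool is (6, 3)
  run T1 (needs (4, 3), free (6, 3)); after release of (0, 1) the pool is (6, 4)
The stuck group stays short no matter what:
  T7 still needs (3, 6) but only (6, 4) is free — short on type-C units
  T2 still needs (5, 7) but only (6, 4) is free — short on type-C units
  T3 still needs (4, 5) but only (6, 4) is free — short on type-C units


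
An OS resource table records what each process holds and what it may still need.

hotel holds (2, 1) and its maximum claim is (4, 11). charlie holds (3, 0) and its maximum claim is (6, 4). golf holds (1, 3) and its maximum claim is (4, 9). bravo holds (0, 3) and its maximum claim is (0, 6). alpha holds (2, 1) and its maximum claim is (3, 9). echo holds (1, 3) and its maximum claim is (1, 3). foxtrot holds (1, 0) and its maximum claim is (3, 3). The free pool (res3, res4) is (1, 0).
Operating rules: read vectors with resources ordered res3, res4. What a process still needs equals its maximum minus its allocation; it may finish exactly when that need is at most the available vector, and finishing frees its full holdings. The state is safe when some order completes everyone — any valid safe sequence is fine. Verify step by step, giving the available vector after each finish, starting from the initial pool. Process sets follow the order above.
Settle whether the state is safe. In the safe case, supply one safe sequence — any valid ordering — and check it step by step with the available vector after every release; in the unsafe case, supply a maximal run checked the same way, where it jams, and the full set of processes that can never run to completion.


SAFE, for example via the order echo, foxtrot, bravo, golf, alpha, charlie, hotel.
Key observation: foxtrot is the earliest step where a requested resource binds exactly: need (2, 3), pool (2, 3) at its turn.
Verifying each step:
  pool = (1, 0)
  echo: need (0, 0) fits (1, 0); releases (1, 3), pool now (2, 3)
  foxtrot: need (2, 3) fits (2, 3); releases (1, 0), pool now (3, 3)
  bravo: need (0, 3) fits (3, 3); releases (0, 3), pool now (3, 6)
  golf: need (3, 6) fits (3, 6); releases (1, 3), pool now (4, 9)
  alpha: need (1, 8) fits (4, 9); releases (2, 1), pool now (6, 10)
  charlie: need (3, 4) fits (6, 10); releases (3, 0), pool now (9, 10)
  hotel: need (2, 10) fits (9, 10); releases (2, 1), pool now (11, 11)


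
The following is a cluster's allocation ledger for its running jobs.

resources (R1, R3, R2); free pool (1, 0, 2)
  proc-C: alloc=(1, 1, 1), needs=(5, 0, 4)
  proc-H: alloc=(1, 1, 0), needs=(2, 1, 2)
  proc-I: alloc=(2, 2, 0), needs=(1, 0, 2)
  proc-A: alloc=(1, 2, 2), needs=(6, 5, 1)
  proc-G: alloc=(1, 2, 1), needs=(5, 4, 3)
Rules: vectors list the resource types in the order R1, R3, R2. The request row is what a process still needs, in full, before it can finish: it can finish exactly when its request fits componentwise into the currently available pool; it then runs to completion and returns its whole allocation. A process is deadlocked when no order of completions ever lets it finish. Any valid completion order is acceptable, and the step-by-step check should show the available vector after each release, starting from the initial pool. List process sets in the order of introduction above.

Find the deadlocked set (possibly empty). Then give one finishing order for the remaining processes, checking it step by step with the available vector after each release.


Deadlocked set: proc-C, proc-A and proc-G.
Key observation: once proc-I, proc-H finish, the pool peaks at (4, 3, 2) — and every remaining process still needs more R1 than that.
One completion order for the rest: proc-I, proc-H. Walking it through:
  pool = (1, 0, 2)
  proc-I needs (1, 0, 2) <= (1, 0, 2) -> finishes; pool += (2, 2, 0) = (3, 2, 2)
  proc-H needs (2, 1, 2) <= (3, 2, 2) -> finishes; pool += (1, 1, 0) = (4, 3, 2)
The blocked processes can never fit:
  proc-C cannot run: need (5, 0, 4) vs free (4, 3, 2) (insufficient R1 and R2)
  proc-A cannot run: need (6, 5, 1) vs free (4, 3, 2) (insufficient R1 and R3)
  proc-G cannot run: need (5, 4, 3) vs free (4, 3, 2) (insufficient R1, R3 and R2)


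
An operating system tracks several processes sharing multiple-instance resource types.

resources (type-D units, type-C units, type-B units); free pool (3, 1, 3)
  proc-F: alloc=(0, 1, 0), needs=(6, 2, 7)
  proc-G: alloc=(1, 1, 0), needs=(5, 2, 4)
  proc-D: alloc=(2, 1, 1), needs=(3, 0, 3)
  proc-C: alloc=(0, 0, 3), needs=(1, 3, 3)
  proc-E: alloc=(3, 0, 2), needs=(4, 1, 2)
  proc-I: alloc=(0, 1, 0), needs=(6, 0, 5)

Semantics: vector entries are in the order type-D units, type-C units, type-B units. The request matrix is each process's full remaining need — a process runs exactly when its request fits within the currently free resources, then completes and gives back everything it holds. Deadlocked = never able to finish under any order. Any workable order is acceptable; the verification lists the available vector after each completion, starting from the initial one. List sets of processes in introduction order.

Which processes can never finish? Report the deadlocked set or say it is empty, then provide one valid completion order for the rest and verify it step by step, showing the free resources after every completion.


No process is deadlocked.
Key observation: there is always a runnable process — proc-D first — so the state unwinds completely.
One completion order for the rest: proc-D, proc-E, proc-G, proc-I, proc-C, proc-F. Verifying each step:
  pool = (3, 1, 3)
  proc-D needs (3, 0, 3) <= (3, 1, 3) -> finishes; pool += (2, 1, 1) = (5, 2, 4)
  proc-E needs (4, 1, 2) <= (5, 2, 4) -> finishes; pool += (3, 0, 2) = (8, 2, 6)
  proc-G needs (5, 2, 4) <= (8, 2, 6) -> finishes; pool += (1, 1, 0) = (9, 3, 6)
  proc-I needs (6, 0, 5) <= (9, 3, 6) -> finishes; pool += (0, 1, 0) = (9, 4, 6)
  proc-C needs (1, 3, 3) <= (9, 4, 6) -> finishes; pool += (0, 0, 3) = (9, 4, 9)
  proc-F needs (6, 2, 7) <= (9, 4, 9) -> finishes; pool += (0, 1, 0) = (9, 5, 9)


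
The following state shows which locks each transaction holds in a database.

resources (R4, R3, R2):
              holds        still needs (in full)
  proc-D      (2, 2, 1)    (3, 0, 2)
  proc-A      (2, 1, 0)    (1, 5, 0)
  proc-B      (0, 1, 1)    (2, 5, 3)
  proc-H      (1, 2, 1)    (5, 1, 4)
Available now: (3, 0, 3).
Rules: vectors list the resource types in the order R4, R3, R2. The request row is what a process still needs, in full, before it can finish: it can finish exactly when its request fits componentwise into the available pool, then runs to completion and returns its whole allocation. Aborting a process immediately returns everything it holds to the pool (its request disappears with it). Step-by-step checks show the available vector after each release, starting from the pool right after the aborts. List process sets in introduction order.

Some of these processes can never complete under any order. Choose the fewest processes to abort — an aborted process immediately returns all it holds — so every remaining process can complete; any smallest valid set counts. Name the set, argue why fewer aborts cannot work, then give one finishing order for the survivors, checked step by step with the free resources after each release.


The answer: abort proc-A.
Key observation: the deadlocked proc-B becomes finishable only because proc-A released (2, 1, 0); it completes at step 3 below.
Why nothing smaller works: aborting no one leaves the state deadlocked as given.
The survivors complete as proc-D, proc-H, proc-B. Verifying each step (starting from the post-abort pool):
  pool = (5, 1, 3)
  proc-D: need (3, 0, 2) fits (5, 1, 3); releases (2, 2, 1), pool now (7, 3, 4)
  proc-H: need (5, 1, 4) fits (7, 3, 4); releases (1, 2, 1), pool now (8, 5, 5)
  proc-B: need (2, 5, 3) fits (8, 5, 5); releases (0, 1, 1), pool now (8, 6, 6)


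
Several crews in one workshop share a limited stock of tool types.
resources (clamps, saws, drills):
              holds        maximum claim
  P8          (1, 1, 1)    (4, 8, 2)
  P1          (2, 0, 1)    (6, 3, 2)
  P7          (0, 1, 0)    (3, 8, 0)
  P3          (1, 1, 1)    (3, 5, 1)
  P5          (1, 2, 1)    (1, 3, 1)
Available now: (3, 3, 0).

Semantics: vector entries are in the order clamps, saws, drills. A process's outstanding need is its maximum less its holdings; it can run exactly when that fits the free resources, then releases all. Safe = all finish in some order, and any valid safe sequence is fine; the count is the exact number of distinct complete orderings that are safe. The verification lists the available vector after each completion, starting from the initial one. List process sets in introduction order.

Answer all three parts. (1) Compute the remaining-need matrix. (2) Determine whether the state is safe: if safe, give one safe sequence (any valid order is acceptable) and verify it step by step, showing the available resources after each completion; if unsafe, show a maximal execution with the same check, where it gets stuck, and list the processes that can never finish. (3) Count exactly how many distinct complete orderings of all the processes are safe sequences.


(1) Need matrix, components ordered clamps, saws, drills:
  P8: (3, 7, 1)
  P1: (4, 3, 1)
  P7: (3, 7, 0)
  P3: (2, 4, 0)
  P5: (0, 1, 0)
(2) UNSAFE.
Key observation: P5, P1, P3 can finish, but then (7, 6, 3) is all there is, and the blocked group's saws demands exceed it.
A maximal execution: P5, P1, P3 — then nothing else fits. Walking it through:
  pool = (3, 3, 0)
  P5: need (0, 1, 0) fits (3, 3, 0); releases (1, 2, 1), pool now (4, 5, 1)
  P1: need (4, 3, 1) fits (4, 5, 1); releases (2, 0, 1), pool now (6, 5, 2)
  P3: need (2, 4, 0) fits (6, 5, 2); releases (1, 1, 1), pool now (7, 6, 3)
  P8 still needs (3, 7, 1) but only (7, 6, 3) is free — short on saws
  P7 still needs (3, 7, 0) but only (7, 6, 3) is free — short on saws
Permanently blocked: P8 and P7.
(3) The exact count: 0 of the possible complete orderings are safe sequences.
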